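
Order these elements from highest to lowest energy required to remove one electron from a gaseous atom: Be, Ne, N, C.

Ne, N, C, Be

Be is in period 2, group 2; C is in period 2, group 14; N is in period 2, group 15; Ne is in period 2, group 18.
IE₁ increases left→right with effective nuclear charge and decreases top→bottom as the valence shell moves farther out.
All lie in period 2, so first ionization energy increases left to right.
So from highest to lowest: Ne > N > C > Be.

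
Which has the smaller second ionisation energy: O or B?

IE_2 is the cost of taking one more electron from the +1 cation: O⁺ still has 5 valence electrons; B⁺ still has 2 valence electrons.
All are still removing valence electrons, so compare the +1 ions as you would atoms: IE_2 generally rises across a period (higher Z_eff) and falls down a group (larger shell), subject to the usual subshell exceptions.
Valence configurations: O⁺ [He]2s²2p³, B⁺ [He]2s².
Approximate IE_2 values (kJ/mol): O 3388, B 2427.
Overall IE_2 order: B < O.

B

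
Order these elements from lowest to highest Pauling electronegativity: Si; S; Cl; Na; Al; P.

Atoms toward the upper right of the periodic table pull bonding electrons most strongly.
All lie in period 3, so electronegativity increases left to right.
So from lowest to highest: Na < Al < Si < P < S < Cl.

Na < Al < Si < P < S < Cl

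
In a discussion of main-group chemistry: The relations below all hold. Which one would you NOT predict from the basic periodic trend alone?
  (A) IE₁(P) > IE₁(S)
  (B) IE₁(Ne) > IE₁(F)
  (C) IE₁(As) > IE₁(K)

The general trend: IE₁ increases across a period and decreases down a group.
(A) P (period 3, group 15) vs S (period 3, group 16): the stated order contradicts the simple trend.
(B) Ne (period 2, group 18) vs F (period 2, group 17): the stated order agrees with the simple trend.
(C) As (period 4, group 15) vs K (period 4, group 1): the stated order agrees with the simple trend.
The exception is (A): S (3p⁴) ionizes more easily than half-filled P (3p³) because the paired 3p electron in S is pushed out by e⁻–e⁻ repulsion.

(A)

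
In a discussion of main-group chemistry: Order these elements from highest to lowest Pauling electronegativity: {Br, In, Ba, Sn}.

Br, Sn, In, Ba

Br is in period 4, group 17; In is in period 5, group 13; Sn is in period 5, group 14; Ba is in period 6, group 2.
Electronegativity increases across a period and decreases down a group, tracking effective nuclear charge and atomic size.
These span different periods and groups, so the two trends combine.
In > Ba: relative to Ba, both the across-period and down-group shifts push In's electronegativity up.
Sn > In: Sn lies to the right of In in period 5, so the across-period effect alone puts Sn higher.
Br > Sn: relative to Sn, both the across-period and down-group shifts push Br's electronegativity up.
Tabulated electronegativity (Pauling): Br 2.96, In 1.78, Sn 1.96, Ba 0.89.
So from highest to lowest: Br > Sn > In > Ba.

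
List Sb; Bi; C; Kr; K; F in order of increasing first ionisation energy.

K < Bi < Sb < C < Kr < F

C is in period 2, group 14; F is in period 2, group 17; K is in period 4, group 1; Kr is in period 4, group 18; Sb is in period 5, group 15; Bi is in period 6, group 15.
IE₁ increases left→right with effective nuclear charge and decreases top→bottom as the valence shell moves farther out.
These span different periods and groups, so the two trends combine.
Bi > K: period and group pull opposite ways; the across-period shift dominates (703 vs 419 kJ/mol).
Sb > Bi: they share group 15; the group trend gives Sb the larger value.
C > Sb: period and group pull opposite ways; the down-group shift dominates (1086 vs 831 kJ/mol).
Kr > C: period and group pull opposite ways; the across-period shift dominates (1351 vs 1086 kJ/mol).
F > Kr: the two effects oppose for this pair; the down-group effect wins (1681 vs 1351 kJ/mol).
For reference (kJ/mol): C 1086, F 1681, K 419, Kr 1351, Sb 831, Bi 703.
So from lowest to highest: K < Bi < Sb < C < Kr < F.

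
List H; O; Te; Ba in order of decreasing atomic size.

Ba > Te > O > H

Radius decreases left→right (rising Z_eff, same n) and increases top→bottom (higher n).
Neither a single period nor a single group — weigh both effects.
O > H: the two effects oppose for this pair; the down-group effect wins (63 vs 32 pm).
Te > O: Te sits below O in group 16, so the down-group effect alone puts Te larger.
Ba > Te: relative to Te, both the across-period and down-group shifts push Ba's atomic radius up.
Approximate values (pm): H 32, O 63, Te 136, Ba 196.
So from largest to smallest: Ba > Te > O > H.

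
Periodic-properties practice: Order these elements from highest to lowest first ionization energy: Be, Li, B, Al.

Be > B > Al > Li

Li is in period 2, group 1; Be is in period 2, group 2; B is in period 2, group 13; Al is in period 3, group 13.
First ionization energy rises across a period (greater Z_eff holds electrons more tightly) and falls down a group (valence electrons are farther from the nucleus).
Neither a single period nor a single group — weigh both effects.
Al > Li: period and group pull opposite ways; the across-period shift dominates (578 vs 520 kJ/mol).
B > Al: B sits above Al in group 13, so the down-group effect alone puts B higher.
Be > B: this pair runs against the simple trend — see the exception note.
Note the exception: Be has a higher first ionization energy than B, contrary to the simple trend — removing B's lone 2p electron is easier than breaking Be's filled 2s².
For reference (kJ/mol): Li 520, Be 900, B 801, Al 578.
So from highest to lowest: Be > B > Al > Li.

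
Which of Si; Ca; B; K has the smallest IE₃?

IE_3 is the cost of taking one more electron from the +2 cation: Si²⁺ still has 2 valence electrons; Ca²⁺ is the bare [Ar] core; B²⁺ still has 1 valence electron; K²⁺ is already 1 electron into the core.
Breaking into a closed-shell core is much more expensive than removing a leftover valence electron — K and Ca have the largest IE_3 here.
Valence configurations: Si²⁺ [Ne]3s², B²⁺ [He]2s¹.
The numbers (kJ/mol): Si 3232, Ca 4912, B 3660, K 4420.
Overall IE_3 order: Si < B < K < Ca.

Si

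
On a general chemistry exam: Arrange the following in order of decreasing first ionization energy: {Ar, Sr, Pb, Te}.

Ar is in period 3, group 18; Sr is in period 5, group 2; Te is in period 5, group 16; Pb is in period 6, group 14.
First ionization energy rises across a period (greater Z_eff holds electrons more tightly) and falls down a group (valence electrons are farther from the nucleus).
Neither a single period nor a single group — weigh both effects.
Pb > Sr: period and group pull opposite ways; the across-period shift dominates (716 vs 550 kJ/mol).
Te > Pb: relative to Pb, both the across-period and down-group shifts push Te's first ionization energy up.
Ar > Te: both effects reinforce here, so Ar is clearly the higher of the two.
Tabulated first ionization energy (kJ/mol): Ar 1521, Sr 550, Te 869, Pb 716.
So from highest to lowest: Ar > Te > Pb > Sr.

Ar > Te > Pb > Sr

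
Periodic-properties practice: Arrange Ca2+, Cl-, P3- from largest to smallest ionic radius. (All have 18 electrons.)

P3-, Cl-, Ca2+

All of these have 18 electrons, so size is governed by nuclear charge alone: the more protons, the stronger the pull on the same electron cloud, and the smaller the ion.
Nuclear charges: Ca2+ (Z=20), Cl- (Z=17), P3- (Z=15).
Largest to smallest: P3- > Cl- > Ca2+.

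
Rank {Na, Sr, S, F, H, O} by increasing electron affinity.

Sr, Na, H, O, S, F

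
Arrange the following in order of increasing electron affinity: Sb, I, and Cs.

Cs < Sb < I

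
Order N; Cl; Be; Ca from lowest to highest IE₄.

Consider each +3 ion: N³⁺ still has 2 valence electrons; Cl³⁺ still has 4 valence electrons; Be³⁺ is already 1 electron into the core; Ca³⁺ is already 1 electron into the core.
Usually core removal costs more than valence removal, but here the competition is close: a tightly held n=2 valence electron can cost more to remove than an n=3 core electron, so the actual values have to decide it.
Valence configurations: N³⁺ [He]2s², Cl³⁺ [Ne]3s²3p².
The numbers (kJ/mol): N 7475, Cl 5159, Be 21007, Ca 6491.
Hence IE_4: Cl < Ca < N < Be.

Cl, Ca, N, Be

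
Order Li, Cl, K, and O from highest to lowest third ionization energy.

Li > O > K > Cl

Consider each +2 ion: Li²⁺ is already 1 electron into the core; Cl²⁺ still has 5 valence electrons; K²⁺ is already 1 electron into the core; O²⁺ still has 4 valence electrons.
Usually core removal costs more than valence removal, but here the competition is close: a tightly held n=2 valence electron can cost more to remove than an n=3 core electron, so the actual values have to decide it.
Valence configurations: Cl²⁺ [Ne]3s²3p³, O²⁺ [He]2s²2p².
Approximate IE_3 values (kJ/mol): Li 11815, Cl 3822, K 4420, O 5300.
So the third ionization energies run Cl < K < O < Li.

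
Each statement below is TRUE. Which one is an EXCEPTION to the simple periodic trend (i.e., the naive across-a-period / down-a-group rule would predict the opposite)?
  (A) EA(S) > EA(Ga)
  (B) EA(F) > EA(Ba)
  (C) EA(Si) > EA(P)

The general trend: electron affinity increases across a period and decreases down a group.
(A) S (period 3, group 16) vs Ga (period 4, group 13): the stated order agrees with the simple trend.
(B) F (period 2, group 17) vs Ba (period 6, group 2): the stated order agrees with the simple trend.
(C) Si (period 3, group 14) vs P (period 3, group 15): the stated order contradicts the simple trend.
The exception is (C): adding an electron to P's half-filled 3p³ is unfavourable, so Si (3p²) has the more exothermic EA.

(C)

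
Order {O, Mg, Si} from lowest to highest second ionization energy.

Mg < Si < O

IE_2 is the cost of taking one more electron from the +1 cation: O⁺ still has 5 valence electrons; Mg⁺ still has 1 valence electron; Si⁺ still has 3 valence electrons.
All are still removing valence electrons, so compare the +1 ions as you would atoms: IE_2 generally rises across a period (higher Z_eff) and falls down a group (larger shell), subject to the usual subshell exceptions.
Valence configurations: O⁺ [He]2s²2p³, Mg⁺ [Ne]3s¹, Si⁺ [Ne]3s²3p¹.
The numbers (kJ/mol): O 3388, Mg 1451, Si 1577.
Hence IE_2: Mg < Si < O.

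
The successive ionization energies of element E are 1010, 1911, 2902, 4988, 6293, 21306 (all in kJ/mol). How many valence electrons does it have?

5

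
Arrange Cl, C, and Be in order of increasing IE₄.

Cl < C < Be

After 3 electrons have been removed, what remains? Cl³⁺ still has 4 valence electrons; C³⁺ still has 1 valence electron; Be³⁺ is already 1 electron into the core.
Pulling an electron out of a noble-gas core costs far more than removing a remaining valence electron, so Be sits at the high end of IE_4.
Valence configurations: Cl³⁺ [Ne]3s²3p², C³⁺ [He]2s¹.
Tabulated IE_4 (kJ/mol): Cl 5159, C 6223, Be 21007.
Putting it together, IE_4: Cl < C < Be.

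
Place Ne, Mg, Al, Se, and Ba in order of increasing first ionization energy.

Ne is in period 2, group 18; Mg is in period 3, group 2; Al is in period 3, group 13; Se is in period 4, group 16; Ba is in period 6, group 2.
Removing the outermost electron gets harder across a period and easier down a group.
Here both period and group differ, so the two effects have to be weighed against each other.
Al > Ba: both effects reinforce here, so Al is clearly the higher of the two.
Mg > Al: this pair runs against the simple trend — see the exception note.
Se > Mg: period and group pull opposite ways; the across-period shift dominates (941 vs 738 kJ/mol).
Ne > Se: relative to Se, both the across-period and down-group shifts push Ne's first ionization energy up.
Note the exception: Mg has a higher first ionization energy than Al, contrary to the simple trend — Al's single 3p electron is easier to remove than one from Mg's filled 3s².
For reference (kJ/mol): Ne 2081, Mg 738, Al 578, Se 941, Ba 503.
So from lowest to highest: Ba < Al < Mg < Se < Ne.

Ba < Al < Mg < Se < Ne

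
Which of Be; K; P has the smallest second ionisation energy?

Consider each +1 ion: Be⁺ still has 1 valence electron; K⁺ is the bare [Ar] core; P⁺ still has 4 valence electrons.
Pulling an electron out of a noble-gas core costs far more than removing a remaining valence electron, so K sits at the high end of IE_2.
Valence configurations: Be⁺ [He]2s¹, P⁺ [Ne]3s²3p².
Tabulated IE_2 (kJ/mol): Be 1757, K 3052, P 1907.
Overall IE_2 order: Be < P < K.

Be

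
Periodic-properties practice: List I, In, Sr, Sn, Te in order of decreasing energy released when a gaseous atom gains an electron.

Sr is in period 5, group 2; In is in period 5, group 13; Sn is in period 5, group 14; Te is in period 5, group 16; I is in period 5, group 17.
Atoms with high Z_eff and room in the valence shell (especially the halogens) have the most exothermic electron affinities.
All lie in period 5, so electron affinity increases left to right.
So from highest to lowest: I > Te > Sn > In > Sr.

I, Te, Sn, In, Sr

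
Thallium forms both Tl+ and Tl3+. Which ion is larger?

Tl+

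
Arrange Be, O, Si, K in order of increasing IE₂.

Si < Be < K < O

Consider each +1 ion: Be⁺ still has 1 valence electron; O⁺ still has 5 valence electrons; Si⁺ still has 3 valence electrons; K⁺ is the bare [Ar] core.
Usually core removal costs more than valence removal, but here the competition is close: a tightly held n=2 valence electron can cost more to remove than an n=3 core electron, so the actual values have to decide it.
Valence configurations: Be⁺ [He]2s¹, O⁺ [He]2s²2p³, Si⁺ [Ne]3s²3p¹.
Approximate IE_2 values (kJ/mol): Be 1757, O 3388, Si 1577, K 3052.
Putting it together, IE_2: Si < Be < K < O.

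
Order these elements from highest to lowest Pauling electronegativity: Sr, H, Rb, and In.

H is in period 1, group 1; Rb is in period 5, group 1; Sr is in period 5, group 2; In is in period 5, group 13.
Smaller atoms with higher effective nuclear charge are more electronegative.
Neither a single period nor a single group — weigh both effects.
Sr > Rb: both are in period 5; the period trend gives Sr the larger value.
In > Sr: In lies to the right of Sr in period 5, so the across-period effect alone puts In higher.
H > In: the two effects oppose for this pair; the down-group effect wins (2.20 vs 1.78).
Approximate values (Pauling): H 2.20, Rb 0.82, Sr 0.95, In 1.78.
So from highest to lowest: H > In > Sr > Rb.

H > In > Sr > Rb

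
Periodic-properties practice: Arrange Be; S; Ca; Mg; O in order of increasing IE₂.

Ca < Mg < Be < S < O

Consider each +1 ion: Be⁺ still has 1 valence electron; S⁺ still has 5 valence electrons; Ca⁺ still has 1 valence electron; Mg⁺ still has 1 valence electron; O⁺ still has 5 valence electrons.
All are still removing valence electrons, so compare the +1 ions as you would atoms: IE_2 generally rises across a period (higher Z_eff) and falls down a group (larger shell), subject to the usual subshell exceptions.
Valence configurations: Be⁺ [He]2s¹, S⁺ [Ne]3s²3p³, Ca⁺ [Ar]4s¹, Mg⁺ [Ne]3s¹, O⁺ [He]2s²2p³.
The numbers (kJ/mol): Be 1757, S 2252, Ca 1145, Mg 1451, O 3388.
So the second ionization energies run Ca < Mg < Be < S < O.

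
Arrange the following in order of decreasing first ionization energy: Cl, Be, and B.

Cl > Be > B

Removing the outermost electron gets harder across a period and easier down a group.
Here both period and group differ, so the two effects have to be weighed against each other.
Be > B: this pair runs against the simple trend — see the exception note.
Cl > Be: period and group pull opposite ways; the across-period shift dominates (1251 vs 900 kJ/mol).
Note the exception: Be has a higher first ionization energy than B, contrary to the simple trend — removing B's lone 2p electron is easier than breaking Be's filled 2s².
For reference (kJ/mol): Be 900, B 801, Cl 1251.
So from highest to lowest: Cl > Be > B.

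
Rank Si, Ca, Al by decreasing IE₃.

Ca > Si > Al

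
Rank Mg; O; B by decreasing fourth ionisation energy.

B, Mg, O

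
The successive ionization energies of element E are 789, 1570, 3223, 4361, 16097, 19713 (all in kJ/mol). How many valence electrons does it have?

4

Look for the largest jump between consecutive ionization energies: IE5/IE4 ≈ 3.7, far larger than any earlier ratio.
That jump marks the point where a core electron is being removed. So the atom has 4 valence electrons.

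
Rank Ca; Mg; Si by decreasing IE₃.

Mg, Ca, Si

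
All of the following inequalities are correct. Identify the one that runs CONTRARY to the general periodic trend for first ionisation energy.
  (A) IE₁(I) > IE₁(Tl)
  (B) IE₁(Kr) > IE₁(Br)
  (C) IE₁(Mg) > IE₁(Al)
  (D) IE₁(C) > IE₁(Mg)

The general trend: first ionisation energy increases across a period and decreases down a group.
(A) I (period 5, group 17) vs Tl (period 6, group 13): the stated order agrees with the simple trend.
(B) Kr (period 4, group 18) vs Br (period 4, group 17): the stated order agrees with the simple trend.
(C) Mg (period 3, group 2) vs Al (period 3, group 13): the stated order contradicts the simple trend.
(D) C (period 2, group 14) vs Mg (period 3, group 2): the stated order agrees with the simple trend.
The exception is (C): Al's single 3p electron is easier to remove than one from Mg's filled 3s².

(C)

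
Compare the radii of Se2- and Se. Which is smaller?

Se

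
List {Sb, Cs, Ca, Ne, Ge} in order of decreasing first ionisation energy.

Ne > Sb > Ge > Ca > Cs

Ne is in period 2, group 18; Ca is in period 4, group 2; Ge is in period 4, group 14; Sb is in period 5, group 15; Cs is in period 6, group 1.
Removing the outermost electron gets harder across a period and easier down a group.
Here both period and group differ, so the two effects have to be weighed against each other.
Ca > Cs: relative to Cs, both the across-period and down-group shifts push Ca's first ionization energy up.
Ge > Ca: both are in period 4; the period trend gives Ge the larger value.
Sb > Ge: period and group pull opposite ways; the across-period shift dominates (831 vs 762 kJ/mol).
Ne > Sb: relative to Sb, both the across-period and down-group shifts push Ne's first ionization energy up.
For reference (kJ/mol): Ne 2081, Ca 590, Ge 762, Sb 831, Cs 376.
So from highest to lowest: Ne > Sb > Ge > Ca > Cs.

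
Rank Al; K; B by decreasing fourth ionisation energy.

The fourth ionization energy removes an electron from the +3 ion. For each element: Al³⁺ is the bare [Ne] core; K³⁺ is already 2 electrons into the core; B³⁺ is the bare [He] core.
All of these are removing an electron from a noble-gas core or deeper; the smaller core (lower principal quantum number) is held far more tightly, and within a period the higher nuclear charge binds the same core more tightly.
Tabulated IE_4 (kJ/mol): Al 11577, K 5877, B 25026.
So the fourth ionization energies run K < Al < B.

B > Al > K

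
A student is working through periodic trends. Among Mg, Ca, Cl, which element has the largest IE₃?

Mg

After 2 electrons have been removed, what remains? Mg²⁺ is the bare [Ne] core; Ca²⁺ is the bare [Ar] core; Cl²⁺ still has 5 valence electrons.
Breaking into a closed-shell core is much more expensive than removing a leftover valence electron — Ca and Mg have the largest IE_3 here.
Tabulated IE_3 (kJ/mol): Mg 7733, Ca 4912, Cl 3822.
Putting it together, IE_3: Cl < Ca < Mg.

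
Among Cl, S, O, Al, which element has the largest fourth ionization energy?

Al

The fourth ionization energy removes an electron from the +3 ion. For each element: Cl³⁺ still has 4 valence electrons; S³⁺ still has 3 valence electrons; O³⁺ still has 3 valence electrons; Al³⁺ is the bare [Ne] core.
Core electrons are held far more tightly than valence electrons, so Al tops the IE_4 order.
Valence configurations: Cl³⁺ [Ne]3s²3p², S³⁺ [Ne]3s²3p¹, O³⁺ [He]2s²2p¹.
The numbers (kJ/mol): Cl 5159, S 4556, O 7469, Al 11577.
Hence IE_4: S < Cl < O < Al.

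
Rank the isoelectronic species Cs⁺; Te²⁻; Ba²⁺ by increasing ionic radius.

All of these have 54 electrons, so size is governed by nuclear charge alone: the more protons, the stronger the pull on the same electron cloud, and the smaller the ion.
Nuclear charges: Ba²⁺ (Z=56), Cs⁺ (Z=55), Te²⁻ (Z=52).
Smallest to largest: Ba²⁺ < Cs⁺ < Te²⁻.

Ba²⁺, Cs⁺, Te²⁻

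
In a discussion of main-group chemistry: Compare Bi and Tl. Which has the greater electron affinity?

Bi

Tl is in period 6, group 13; Bi is in period 6, group 15.
Electron affinity generally becomes more exothermic across a period toward the halogens and less exothermic down a group.
All lie in period 6, so electron affinity increases left to right.
So Bi has the greater electron affinity (Bi > Tl).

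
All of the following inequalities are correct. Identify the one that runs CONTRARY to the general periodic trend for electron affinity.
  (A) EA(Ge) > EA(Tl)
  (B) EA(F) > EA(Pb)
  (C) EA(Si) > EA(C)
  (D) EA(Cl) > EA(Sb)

(C)

The general trend: electron affinity increases across a period and decreases down a group.
(A) Ge (period 4, group 14) vs Tl (period 6, group 13): the stated order agrees with the simple trend.
(B) F (period 2, group 17) vs Pb (period 6, group 14): the stated order agrees with the simple trend.
(C) Si (period 3, group 14) vs C (period 2, group 14): the stated order contradicts the simple trend.
(D) Cl (period 3, group 17) vs Sb (period 5, group 15): the stated order agrees with the simple trend.
The exception is (C): Si's larger, more diffuse 3p orbitals accept an added electron slightly more readily than C's compact 2p.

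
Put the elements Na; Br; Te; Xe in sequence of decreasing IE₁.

Xe > Br > Te > Na

Na is in period 3, group 1; Br is in period 4, group 17; Te is in period 5, group 16; Xe is in period 5, group 18.
First ionization energy rises across a period (greater Z_eff holds electrons more tightly) and falls down a group (valence electrons are farther from the nucleus).
Neither a single period nor a single group — weigh both effects.
Te > Na: period and group pull opposite ways; the across-period shift dominates (869 vs 496 kJ/mol).
Br > Te: both effects reinforce here, so Br is clearly the higher of the two.
Xe > Br: period and group pull opposite ways; the across-period shift dominates (1170 vs 1140 kJ/mol).
Tabulated first ionization energy (kJ/mol): Na 496, Br 1140, Te 869, Xe 1170.
So from highest to lowest: Xe > Br > Te > Na.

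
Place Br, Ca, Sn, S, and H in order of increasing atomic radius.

H < S < Br < Sn < Ca

Moving right in a period, electrons are added to the same shell under a stronger nuclear pull, so atoms get smaller; moving down, a new shell is opened and atoms get larger.
These span different periods and groups, so the two trends combine.
S > H: period and group pull opposite ways; the down-group shift dominates (103 vs 32 pm).
Br > S: the two effects oppose for this pair; the down-group effect wins (114 vs 103 pm).
Sn > Br: relative to Br, both the across-period and down-group shifts push Sn's atomic radius up.
Ca > Sn: period and group pull opposite ways; the across-period shift dominates (171 vs 140 pm).
Approximate values (pm): H 32, S 103, Ca 171, Br 114, Sn 140.
So from smallest to largest: H < S < Br < Sn < Ca.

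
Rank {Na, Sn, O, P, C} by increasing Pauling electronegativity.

Electronegativity increases across a period and decreases down a group, tracking effective nuclear charge and atomic size.
Neither a single period nor a single group — weigh both effects.
Sn > Na: the two effects oppose for this pair; the across-period effect wins (1.96 vs 0.93).
P > Sn: both effects reinforce here, so P is clearly the higher of the two.
C > P: period and group pull opposite ways; the down-group shift dominates (2.55 vs 2.19).
O > C: O lies to the right of C in period 2, so the across-period effect alone puts O higher.
Approximate values (Pauling): C 2.55, O 3.44, Na 0.93, P 2.19, Sn 1.96.
So from lowest to highest: Na < Sn < P < C < O.

Na, Sn, P, C, O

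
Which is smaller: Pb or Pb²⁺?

Forming Pb²⁺ removes 2 electrons from Pb. Fewer electrons for the same nuclear charge means less shielding and a higher Z_eff on the remaining electrons.
A cation is smaller than its parent atom: Pb²⁺ < Pb.

Pb²⁺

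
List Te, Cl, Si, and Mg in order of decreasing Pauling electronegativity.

Cl, Te, Si, Mg

Smaller atoms with higher effective nuclear charge are more electronegative.
Neither a single period nor a single group — weigh both effects.
Si > Mg: both are in period 3; the period trend gives Si the larger value.
Te > Si: period and group pull opposite ways; the across-period shift dominates (2.10 vs 1.90).
Cl > Te: both effects reinforce here, so Cl is clearly the higher of the two.
Approximate values (Pauling): Mg 1.31, Si 1.90, Cl 3.16, Te 2.10.
So from highest to lowest: Cl > Te > Si > Mg.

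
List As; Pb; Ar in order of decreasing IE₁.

Ar is in period 3, group 18; As is in period 4, group 15; Pb is in period 6, group 14.
Across a period the outer electron is held more tightly (higher IE₁); down a group it sits in a higher shell, more shielded, and comes off more easily.
These span different periods and groups, so the two trends combine.
As > Pb: relative to Pb, both the across-period and down-group shifts push As's first ionization energy up.
Ar > As: both effects reinforce here, so Ar is clearly the higher of the two.
For reference (kJ/mol): Ar 1521, As 947, Pb 716.
So from highest to lowest: Ar > As > Pb.

Ar > As > Pb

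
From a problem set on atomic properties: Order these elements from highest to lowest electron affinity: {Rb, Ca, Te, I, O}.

I > Te > O > Rb > Ca

Electron affinity generally becomes more exothermic across a period toward the halogens and less exothermic down a group.
Here both period and group differ, so the two effects have to be weighed against each other.
Rb > Ca: this pair runs against the simple trend — see the exception note.
O > Rb: both effects reinforce here, so O is clearly the higher of the two.
Te > O: this pair runs against the simple trend — see the exception note.
I > Te: both are in period 5; the period trend gives I the larger value.
Note the exception: Rb has a higher electron affinity than Ca, contrary to the simple trend — adding an electron to Ca (ns²) has to open a new, higher-energy np subshell, which is unfavourable.
Note the exception: Te has a higher electron affinity than O, contrary to the simple trend — O's compact 2p subshell gives strong electron–electron repulsion on the added electron.
Tabulated electron affinity (kJ/mol): O 141, Ca 2, Rb 47, Te 190, I 295.
So from highest to lowest: I > Te > O > Rb > Ca.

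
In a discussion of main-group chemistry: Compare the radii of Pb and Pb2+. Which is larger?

Forming Pb2+ removes 2 electrons from Pb. Fewer electrons for the same nuclear charge means less shielding and a higher Z_eff on the remaining electrons.
A cation is smaller than its parent atom: Pb2+ < Pb.

Pb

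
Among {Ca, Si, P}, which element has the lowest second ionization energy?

Ca

Consider each +1 ion: Ca⁺ still has 1 valence electron; Si⁺ still has 3 valence electrons; P⁺ still has 4 valence electrons.
All are still removing valence electrons, so compare the +1 ions as you would atoms: IE_2 generally rises across a period (higher Z_eff) and falls down a group (larger shell), subject to the usual subshell exceptions.
Valence configurations: Ca⁺ [Ar]4s¹, Si⁺ [Ne]3s²3p¹, P⁺ [Ne]3s²3p².
Tabulated IE_2 (kJ/mol): Ca 1145, Si 1577, P 1907.
Hence IE_2: Ca < Si < P.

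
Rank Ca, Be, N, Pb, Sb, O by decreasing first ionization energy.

N, O, Be, Sb, Pb, Ca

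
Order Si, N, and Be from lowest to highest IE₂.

Si, Be, N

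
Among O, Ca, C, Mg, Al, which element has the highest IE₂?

Consider each +1 ion: O⁺ still has 5 valence electrons; Ca⁺ still has 1 valence electron; C⁺ still has 3 valence electrons; Mg⁺ still has 1 valence electron; Al⁺ still has 2 valence electrons.
All are still removing valence electrons, so compare the +1 ions as you would atoms: IE_2 generally rises across a period (higher Z_eff) and falls down a group (larger shell), subject to the usual subshell exceptions.
Valence configurations: O⁺ [He]2s²2p³, Ca⁺ [Ar]4s¹, C⁺ [He]2s²2p¹, Mg⁺ [Ne]3s¹, Al⁺ [Ne]3s².
Approximate IE_2 values (kJ/mol): O 3388, Ca 1145, C 2353, Mg 1451, Al 1817.
Putting it together, IE_2: Ca < Mg < Al < C < O.

O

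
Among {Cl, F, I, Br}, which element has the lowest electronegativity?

Smaller atoms with higher effective nuclear charge are more electronegative.
All are in group 17, so electronegativity increases up the group.
The lowest electronegativity among these belongs to I.

I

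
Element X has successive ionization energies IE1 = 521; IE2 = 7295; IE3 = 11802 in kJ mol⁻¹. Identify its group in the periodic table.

Group 1

Look for the largest jump between consecutive ionization energies: IE2/IE1 ≈ 14.0, far larger than any earlier ratio.
That jump marks the point where a core electron is being removed. So the atom has 1 valence electron.
A main-group element with 1 valence electron is in group 1.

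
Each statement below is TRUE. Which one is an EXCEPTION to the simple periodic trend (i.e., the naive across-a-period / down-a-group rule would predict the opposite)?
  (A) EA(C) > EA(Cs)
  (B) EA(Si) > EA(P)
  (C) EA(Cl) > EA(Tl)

(B)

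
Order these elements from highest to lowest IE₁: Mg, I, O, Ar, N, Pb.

Ar > N > O > I > Mg > Pb

N is in period 2, group 15; O is in period 2, group 16; Mg is in period 3, group 2; Ar is in period 3, group 18; I is in period 5, group 17; Pb is in period 6, group 14.
IE₁ increases left→right with effective nuclear charge and decreases top→bottom as the valence shell moves farther out.
Here both period and group differ, so the two effects have to be weighed against each other.
Mg > Pb: the two effects oppose for this pair; the down-group effect wins (738 vs 716 kJ/mol).
I > Mg: period and group pull opposite ways; the across-period shift dominates (1008 vs 738 kJ/mol).
O > I: the two effects oppose for this pair; the down-group effect wins (1314 vs 1008 kJ/mol).
N > O: this pair runs against the simple trend — see the exception note.
Ar > N: period and group pull opposite ways; the across-period shift dominates (1521 vs 1402 kJ/mol).
Note the exception: N has a higher first ionization energy than O, contrary to the simple trend — pairing an electron in O's 2p⁴ costs repulsion energy, so O ionizes more easily than half-filled N (2p³).
For reference (kJ/mol): N 1402, O 1314, Mg 738, Ar 1521, I 1008, Pb 716.
So from highest to lowest: Ar > N > O > I > Mg > Pb.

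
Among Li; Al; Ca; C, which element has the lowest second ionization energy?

Ca

IE_2 is the cost of taking one more electron from the +1 cation: Li⁺ is the bare [He] core; Al⁺ still has 2 valence electrons; Ca⁺ still has 1 valence electron; C⁺ still has 3 valence electrons.
Breaking into a closed-shell core is much more expensive than removing a leftover valence electron — Li has the largest IE_2 here.
Valence configurations: Al⁺ [Ne]3s², Ca⁺ [Ar]4s¹, C⁺ [He]2s²2p¹.
Approximate IE_2 values (kJ/mol): Li 7298, Al 1817, Ca 1145, C 2353.
Hence IE_2: Ca < Al < C < Li.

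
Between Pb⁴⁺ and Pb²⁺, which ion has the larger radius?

Both ions have Z = 82 protons, but Pb⁴⁺ has lost more electrons, so its remaining electrons feel a larger effective nuclear charge per electron and are pulled in more tightly.
Higher positive charge → smaller ion, so Pb²⁺ > Pb⁴⁺.

Pb²⁺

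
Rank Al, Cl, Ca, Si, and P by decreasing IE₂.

Cl > P > Al > Si > Ca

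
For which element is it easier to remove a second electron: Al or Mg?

Mg

After 1 electron has been removed, what remains? Al⁺ still has 2 valence electrons; Mg⁺ still has 1 valence electron.
All are still removing valence electrons, so compare the +1 ions as you would atoms: IE_2 generally rises across a period (higher Z_eff) and falls down a group (larger shell), subject to the usual subshell exceptions.
Valence configurations: Al⁺ [Ne]3s², Mg⁺ [Ne]3s¹.
The numbers (kJ/mol): Al 1817, Mg 1451.
Hence IE_2: Mg < Al.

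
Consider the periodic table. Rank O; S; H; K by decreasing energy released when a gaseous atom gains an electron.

S > O > H > K

H is in period 1, group 1; O is in period 2, group 16; S is in period 3, group 16; K is in period 4, group 1.
Adding an electron releases more energy for atoms nearer the top right (short of the noble gases).
Here both period and group differ, so the two effects have to be weighed against each other.
H > K: H sits above K in group 1, so the down-group effect alone puts H higher.
O > H: the two effects oppose for this pair; the across-period effect wins (141 vs 73 kJ/mol).
S > O: this pair runs against the simple trend — see the exception note.
Note the exception: S has a higher electron affinity than O, contrary to the simple trend — the compact 2p subshell of O repels the added electron more than S's larger 3p does.
Approximate values (kJ/mol): H 73, O 141, S 200, K 48.
So from highest to lowest: S > O > H > K.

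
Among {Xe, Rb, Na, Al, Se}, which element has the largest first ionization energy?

Na is in period 3, group 1; Al is in period 3, group 13; Se is in period 4, group 16; Rb is in period 5, group 1; Xe is in period 5, group 18.
First ionization energy rises across a period (greater Z_eff holds electrons more tightly) and falls down a group (valence electrons are farther from the nucleus).
Neither a single period nor a single group — weigh both effects.
Na > Rb: Na sits above Rb in group 1, so the down-group effect alone puts Na higher.
Al > Na: Al lies to the right of Na in period 3, so the across-period effect alone puts Al higher.
Se > Al: period and group pull opposite ways; the across-period shift dominates (941 vs 578 kJ/mol).
Xe > Se: the two effects oppose for this pair; the across-period effect wins (1170 vs 941 kJ/mol).
Approximate values (kJ/mol): Na 496, Al 578, Se 941, Rb 403, Xe 1170.
The largest first ionization energy among these belongs to Xe.

Xe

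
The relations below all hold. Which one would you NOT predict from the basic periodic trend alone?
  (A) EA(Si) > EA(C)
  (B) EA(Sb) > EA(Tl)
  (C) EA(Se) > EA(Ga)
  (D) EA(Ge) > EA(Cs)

The general trend: electron affinity increases across a period and decreases down a group.
(A) Si (period 3, group 14) vs C (period 2, group 14): the stated order contradicts the simple trend.
(B) Sb (period 5, group 15) vs Tl (period 6, group 13): the stated order agrees with the simple trend.
(C) Se (period 4, group 16) vs Ga (period 4, group 13): the stated order agrees with the simple trend.
(D) Ge (period 4, group 14) vs Cs (period 6, group 1): the stated order agrees with the simple trend.
The exception is (A): Si's larger, more diffuse 3p orbitals accept an added electron slightly more readily than C's compact 2p.

(A)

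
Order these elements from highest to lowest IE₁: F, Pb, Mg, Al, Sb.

F > Sb > Mg > Pb > Al

F is in period 2, group 17; Mg is in period 3, group 2; Al is in period 3, group 13; Sb is in period 5, group 15; Pb is in period 6, group 14.
First ionization energy rises across a period (greater Z_eff holds electrons more tightly) and falls down a group (valence electrons are farther from the nucleus).
Here both period and group differ, so the two effects have to be weighed against each other.
Pb > Al: period and group pull opposite ways; the across-period shift dominates (716 vs 578 kJ/mol).
Mg > Pb: the two effects oppose for this pair; the down-group effect wins (738 vs 716 kJ/mol).
Sb > Mg: the two effects oppose for this pair; the across-period effect wins (831 vs 738 kJ/mol).
F > Sb: relative to Sb, both the across-period and down-group shifts push F's first ionization energy up.
Note the exception: Mg has a higher first ionization energy than Al, contrary to the simple trend — Al's single 3p electron is easier to remove than one from Mg's filled 3s².
For reference (kJ/mol): F 1681, Mg 738, Al 578, Sb 831, Pb 716.
So from highest to lowest: F > Sb > Mg > Pb > Al.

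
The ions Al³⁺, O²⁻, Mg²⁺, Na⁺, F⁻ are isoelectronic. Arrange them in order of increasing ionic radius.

All of these have 10 electrons, so size is governed by nuclear charge alone: the more protons, the stronger the pull on the same electron cloud, and the smaller the ion.
Nuclear charges: Al³⁺ (Z=13), Mg²⁺ (Z=12), Na⁺ (Z=11), F⁻ (Z=9), O²⁻ (Z=8).
Smallest to largest: Al³⁺ < Mg²⁺ < Na⁺ < F⁻ < O²⁻.

Al³⁺ < Mg²⁺ < Na⁺ < F⁻ < O²⁻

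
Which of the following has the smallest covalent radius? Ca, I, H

H is in period 1, group 1; Ca is in period 4, group 2; I is in period 5, group 17.
Across a period the added protons contract the valence shell; down a group each new principal shell makes the atom larger.
Neither a single period nor a single group — weigh both effects.
I > H: period and group pull opposite ways; the down-group shift dominates (133 vs 32 pm).
Ca > I: the two effects oppose for this pair; the across-period effect wins (171 vs 133 pm).
For reference (pm): H 32, Ca 171, I 133.
The smallest covalent radius among these belongs to H.

H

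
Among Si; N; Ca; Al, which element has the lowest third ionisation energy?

Al

IE_3 is the cost of taking one more electron from the +2 cation: Si²⁺ still has 2 valence electrons; N²⁺ still has 3 valence electrons; Ca²⁺ is the bare [Ar] core; Al²⁺ still has 1 valence electron.
Core electrons are held far more tightly than valence electrons, so Ca tops the IE_3 order.
Valence configurations: Si²⁺ [Ne]3s², N²⁺ [He]2s²2p¹, Al²⁺ [Ne]3s¹.
Tabulated IE_3 (kJ/mol): Si 3232, N 4578, Ca 4912, Al 2745.
So the third ionization energies run Al < Si < N < Ca.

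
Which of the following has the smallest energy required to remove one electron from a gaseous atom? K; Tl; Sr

K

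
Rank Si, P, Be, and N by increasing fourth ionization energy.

Consider each +3 ion: Si³⁺ still has 1 valence electron; P³⁺ still has 2 valence electrons; Be³⁺ is already 1 electron into the core; N³⁺ still has 2 valence electrons.
Pulling an electron out of a noble-gas core costs far more than removing a remaining valence electron, so Be sits at the high end of IE_4.
Valence configurations: Si³⁺ [Ne]3s¹, P³⁺ [Ne]3s², N³⁺ [He]2s².
Tabulated IE_4 (kJ/mol): Si 4356, P 4964, Be 21007, N 7475.
Overall IE_4 order: Si < P < N < Be.

Si < P < N < Be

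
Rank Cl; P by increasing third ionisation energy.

P < Cl

After 2 electrons have been removed, what remains? Cl²⁺ still has 5 valence electrons; P²⁺ still has 3 valence electrons.
All are still removing valence electrons, so compare the +2 ions as you would atoms: IE_3 generally rises across a period (higher Z_eff) and falls down a group (larger shell), subject to the usual subshell exceptions.
Valence configurations: Cl²⁺ [Ne]3s²3p³, P²⁺ [Ne]3s²3p¹.
Approximate IE_3 values (kJ/mol): Cl 3822, P 2914.
Putting it together, IE_3: P < Cl.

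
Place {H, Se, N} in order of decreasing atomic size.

Se > N > H

Across a period the added protons contract the valence shell; down a group each new principal shell makes the atom larger.
Here both period and group differ, so the two effects have to be weighed against each other.
N > H: the two effects oppose for this pair; the down-group effect wins (71 vs 32 pm).
Se > N: the two effects oppose for this pair; the down-group effect wins (116 vs 71 pm).
For reference (pm): H 32, N 71, Se 116.
So from largest to smallest: Se > N > H.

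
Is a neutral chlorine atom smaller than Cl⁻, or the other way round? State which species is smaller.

Cl

Forming Cl⁻ adds 1 electron to Cl. More electron–electron repulsion in the same shell, with unchanged nuclear charge, lets the cloud expand.
An anion is larger than its parent atom: Cl⁻ > Cl.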